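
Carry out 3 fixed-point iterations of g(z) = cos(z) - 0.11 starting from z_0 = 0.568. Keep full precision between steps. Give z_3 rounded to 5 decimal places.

z_1 = g(0.568000) = 0.732979
z_2 = g(0.732979) = 0.633185
z_3 = g(0.633185) = 0.696147

0.69615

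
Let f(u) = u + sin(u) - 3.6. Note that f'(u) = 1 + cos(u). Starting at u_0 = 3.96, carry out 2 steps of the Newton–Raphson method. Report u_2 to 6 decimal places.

u_0 = 3.960000: f = -0.370058, f' = 0.316615 → u_1 = 3.960000 - (-0.370058)/(0.316615) = 5.128795
u_1 = 5.128795: f = 0.614247, f' = 1.404476 → u_2 = 5.128795 - (0.614247)/(1.404476) = 4.691446

4.691446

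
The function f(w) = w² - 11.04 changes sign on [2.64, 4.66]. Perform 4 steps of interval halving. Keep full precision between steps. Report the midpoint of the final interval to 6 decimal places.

f(2.640000) = -4.070400, f(4.660000) = 10.675600 (opposite signs)
step 1: m = 3.650000, f(m) = 2.282500 > 0 → root in [2.640000, 3.650000]
step 2: m = 3.145000, f(m) = -1.148975 < 0 → root in [3.145000, 3.650000]
step 3: m = 3.397500, f(m) = 0.503006 > 0 → root in [3.145000, 3.397500]
step 4: m = 3.271250, f(m) = -0.338923 < 0 → root in [3.271250, 3.397500]
Midpoint of [3.271250, 3.397500] = 3.334375

3.334375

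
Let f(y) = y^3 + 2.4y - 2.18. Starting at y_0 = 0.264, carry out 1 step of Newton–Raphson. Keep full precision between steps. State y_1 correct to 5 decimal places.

0.84965

f'(y) = 3y^2 + 2.4
y_0 = 0.264000: f = -1.528000, f' = 2.609088 → y_1 = 0.264000 - (-1.528000)/(2.609088) = 0.849645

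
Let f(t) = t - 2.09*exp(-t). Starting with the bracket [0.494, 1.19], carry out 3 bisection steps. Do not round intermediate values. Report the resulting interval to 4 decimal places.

[0.8420, 0.9290]

f(0.494000) = -0.781278, f(1.190000) = 0.554178 (opposite signs)
step 1: m = 0.842000, f(m) = -0.058472 < 0 → root in [0.842000, 1.190000]
step 2: m = 1.016000, f(m) = 0.259336 > 0 → root in [0.842000, 1.016000]
step 3: m = 0.929000, f(m) = 0.103558 > 0 → root in [0.842000, 0.929000]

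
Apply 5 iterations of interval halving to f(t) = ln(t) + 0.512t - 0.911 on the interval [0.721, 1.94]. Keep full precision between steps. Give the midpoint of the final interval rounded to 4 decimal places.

f(0.721000) = -0.868964, f(1.940000) = 0.744968 (opposite signs)
step 1: m = 1.330500, f(m) = 0.055771 > 0 → root in [0.721000, 1.330500]
step 2: m = 1.025750, f(m) = -0.360392 < 0 → root in [1.025750, 1.330500]
step 3: m = 1.178125, f(m) = -0.143876 < 0 → root in [1.178125, 1.330500]
step 4: m = 1.254313, f(m) = -0.042204 < 0 → root in [1.254313, 1.330500]
step 5: m = 1.292406, f(m) = 0.007218 > 0 → root in [1.254313, 1.292406]
Midpoint of [1.254313, 1.292406] = 1.273359

1.2734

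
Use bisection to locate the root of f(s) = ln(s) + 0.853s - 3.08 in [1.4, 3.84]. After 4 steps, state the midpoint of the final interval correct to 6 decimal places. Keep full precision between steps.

2.543750

f(1.400000) = -1.549328, f(3.840000) = 1.540992 (opposite signs)
step 1: m = 2.620000, f(m) = 0.118034 > 0 → root in [1.400000, 2.620000]
step 2: m = 2.010000, f(m) = -0.667335 < 0 → root in [2.010000, 2.620000]
step 3: m = 2.315000, f(m) = -0.265895 < 0 → root in [2.315000, 2.620000]
step 4: m = 2.467500, f(m) = -0.072017 < 0 → root in [2.467500, 2.620000]
Midpoint of [2.467500, 2.620000] = 2.543750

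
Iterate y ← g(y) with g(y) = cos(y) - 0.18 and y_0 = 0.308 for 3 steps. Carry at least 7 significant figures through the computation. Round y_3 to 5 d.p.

y_1 = g(0.308000) = 0.772942
y_2 = g(0.772942) = 0.535860
y_3 = g(0.535860) = 0.679830

0.67983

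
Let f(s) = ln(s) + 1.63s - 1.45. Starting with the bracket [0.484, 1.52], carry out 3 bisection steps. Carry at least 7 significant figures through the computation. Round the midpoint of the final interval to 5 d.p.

0.93725

f(0.484000) = -1.386750, f(1.520000) = 1.446310 (opposite signs)
step 1: m = 1.002000, f(m) = 0.185258 > 0 → root in [0.484000, 1.002000]
step 2: m = 0.743000, f(m) = -0.535969 < 0 → root in [0.743000, 1.002000]
step 3: m = 0.872500, f(m) = -0.164218 < 0 → root in [0.872500, 1.002000]
Midpoint of [0.872500, 1.002000] = 0.937250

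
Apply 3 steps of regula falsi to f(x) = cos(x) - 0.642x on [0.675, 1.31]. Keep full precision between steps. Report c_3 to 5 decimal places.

0.93047

f(0.675000) = 0.347357, f(1.310000) = -0.583170
step 1: c = 0.912040, f(c) = 0.026605 > 0 → new bracket [0.912040, 1.310000]
step 2: c = 0.929403, f(c) = 0.001636 > 0 → new bracket [0.929403, 1.310000]
step 3: c = 0.930468, f(c) = 0.000099 > 0 → new bracket [0.930468, 1.310000]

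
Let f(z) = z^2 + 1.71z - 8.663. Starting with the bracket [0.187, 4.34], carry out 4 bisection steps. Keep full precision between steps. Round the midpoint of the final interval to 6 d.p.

f(0.187000) = -8.308261, f(4.340000) = 17.594000 (opposite signs)
step 1: m = 2.263500, f(m) = 0.331017 > 0 → root in [0.187000, 2.263500]
step 2: m = 1.225250, f(m) = -5.066585 < 0 → root in [1.225250, 2.263500]
step 3: m = 1.744375, f(m) = -2.637275 < 0 → root in [1.744375, 2.263500]
step 4: m = 2.003938, f(m) = -1.220501 < 0 → root in [2.003938, 2.263500]
Midpoint of [2.003938, 2.263500] = 2.133719

2.133719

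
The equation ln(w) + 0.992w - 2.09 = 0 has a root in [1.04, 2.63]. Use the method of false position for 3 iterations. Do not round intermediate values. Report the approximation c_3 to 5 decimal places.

1.62079

f(1.040000) = -1.019099, f(2.630000) = 1.485944
step 1: c = 1.686842, f(c) = 0.106206 > 0 → new bracket [1.040000, 1.686842]
step 2: c = 1.625794, f(c) = 0.008783 > 0 → new bracket [1.040000, 1.625794]
step 3: c = 1.620788, f(c) = 0.000734 > 0 → new bracket [1.040000, 1.620788]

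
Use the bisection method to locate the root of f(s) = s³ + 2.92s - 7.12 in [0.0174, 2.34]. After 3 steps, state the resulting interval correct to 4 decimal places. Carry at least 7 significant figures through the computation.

[1.1787, 1.4690]

f(0.017400) = -7.069187, f(2.340000) = 12.525704 (opposite signs)
step 1: m = 1.178700, f(m) = -2.040588 < 0 → root in [1.178700, 2.340000]
step 2: m = 1.759350, f(m) = 3.463040 > 0 → root in [1.178700, 1.759350]
step 3: m = 1.469025, f(m) = 0.339760 > 0 → root in [1.178700, 1.469025]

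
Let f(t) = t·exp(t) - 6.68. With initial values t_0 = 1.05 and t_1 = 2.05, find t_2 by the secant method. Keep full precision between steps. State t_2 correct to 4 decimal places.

1.3347

f(t_0) = -3.679466, f(t_1) = 9.244197
t_2 = 2.050000 - (9.244197)·(2.050000 - 1.050000)/(9.244197 - (-3.679466)) = 1.334708; f(t_2) = -1.609599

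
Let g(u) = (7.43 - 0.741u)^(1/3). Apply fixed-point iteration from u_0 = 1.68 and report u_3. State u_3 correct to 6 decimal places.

1.824992

u_1 = g(1.680000) = 1.835620
u_2 = g(1.835620) = 1.824140
u_3 = g(1.824140) = 1.824992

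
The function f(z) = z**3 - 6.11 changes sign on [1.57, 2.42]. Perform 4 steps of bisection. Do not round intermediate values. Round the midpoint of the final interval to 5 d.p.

1.80906

f(1.570000) = -2.240107, f(2.420000) = 8.062488 (opposite signs)
step 1: m = 1.995000, f(m) = 1.830150 > 0 → root in [1.570000, 1.995000]
step 2: m = 1.782500, f(m) = -0.446452 < 0 → root in [1.782500, 1.995000]
step 3: m = 1.888750, f(m) = 0.627882 > 0 → root in [1.782500, 1.888750]
step 4: m = 1.835625, f(m) = 0.075174 > 0 → root in [1.782500, 1.835625]
Midpoint of [1.782500, 1.835625] = 1.809063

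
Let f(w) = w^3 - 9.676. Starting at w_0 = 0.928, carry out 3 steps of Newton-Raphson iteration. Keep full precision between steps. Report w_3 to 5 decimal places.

2.39272

Newton update: w ← w − f(w)/f'(w).
f'(w) = 3w^2
w_0 = 0.928000: f = -8.876821, f' = 2.583552 → w_1 = 0.928000 - (-8.876821)/(2.583552) = 4.363898
w_1 = 4.363898: f = 73.428355, f' = 57.130818 → w_2 = 4.363898 - (73.428355)/(57.130818) = 3.078631
w_2 = 3.078631: f = 19.503170, f' = 28.433907 → w_3 = 3.078631 - (19.503170)/(28.433907) = 2.392719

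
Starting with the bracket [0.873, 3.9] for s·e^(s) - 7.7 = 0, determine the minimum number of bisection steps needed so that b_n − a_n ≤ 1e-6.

22

Initial width b − a = 3.9 − 0.873 = 3.027000.
After n steps the width is (b−a)/2^n; need (b−a)/2^n ≤ 1e-6.
So n ≥ log₂(3.027000/1e-6) = log₂(3027000.0000) ≈ 21.5295.
Hence n = 22.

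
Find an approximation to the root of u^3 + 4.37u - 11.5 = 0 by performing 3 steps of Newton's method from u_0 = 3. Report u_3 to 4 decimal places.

Newton update: u ← u − f(u)/f'(u).
f'(u) = 3u^2 + 4.37
u_0 = 3.000000: f = 28.610000, f' = 31.370000 → u_1 = 3.000000 - (28.610000)/(31.370000) = 2.087982
u_1 = 2.087982: f = 6.727394, f' = 17.449008 → u_2 = 2.087982 - (6.727394)/(17.449008) = 1.702436
u_2 = 1.702436: f = 0.873799, f' = 13.064867 → u_3 = 1.702436 - (0.873799)/(13.064867) = 1.635555

1.6356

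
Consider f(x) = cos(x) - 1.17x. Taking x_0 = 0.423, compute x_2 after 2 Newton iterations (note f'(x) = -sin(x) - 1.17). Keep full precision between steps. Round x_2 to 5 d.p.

Newton update: x ← x − f(x)/f'(x).
x_0 = 0.423000: f = 0.416952, f' = -1.580498 → x_1 = 0.423000 - (0.416952)/(-1.580498) = 0.686810
x_1 = 0.686810: f = -0.030296, f' = -1.804074 → x_2 = 0.686810 - (-0.030296)/(-1.804074) = 0.670017

0.67002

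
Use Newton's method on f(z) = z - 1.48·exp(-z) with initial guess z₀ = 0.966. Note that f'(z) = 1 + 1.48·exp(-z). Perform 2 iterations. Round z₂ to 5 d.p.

z_0 = 0.966000: f = 0.402708, f' = 1.563292 → z_1 = 0.966000 - (0.402708)/(1.563292) = 0.708397
z_1 = 0.708397: f = -0.020404, f' = 1.728801 → z_2 = 0.708397 - (-0.020404)/(1.728801) = 0.720199

0.72020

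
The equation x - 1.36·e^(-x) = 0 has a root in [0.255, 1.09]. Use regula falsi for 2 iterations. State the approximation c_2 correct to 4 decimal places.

0.6886

f(0.255000) = -0.798886, f(1.090000) = 0.632746
step 1: c = 0.720951, f(c) = 0.059597 > 0 → new bracket [0.255000, 0.720951]
step 2: c = 0.688604, f(c) = 0.005508 > 0 → new bracket [0.255000, 0.688604]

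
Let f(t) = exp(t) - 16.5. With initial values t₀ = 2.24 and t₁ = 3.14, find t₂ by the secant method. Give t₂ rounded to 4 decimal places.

f(t_0) = -7.106669, f(t_1) = 6.603867
t_2 = 3.140000 - (6.603867)·(3.140000 - 2.240000)/(6.603867 - (-7.106669)) = 2.706503; f(t_2) = -1.523195

2.7065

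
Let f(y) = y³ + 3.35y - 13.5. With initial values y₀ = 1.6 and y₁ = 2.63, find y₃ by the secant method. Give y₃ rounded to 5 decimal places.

1.89919

f(y_0) = -4.044000, f(y_1) = 13.501947
y_2 = 2.630000 - (13.501947)·(2.630000 - 1.600000)/(13.501947 - (-4.044000)) = 1.837395; f(y_2) = -1.141644
y_3 = 1.837395 - (-1.141644)·(1.837395 - 2.630000)/(-1.141644 - (13.501947)) = 1.899188; f(y_3) = -0.287509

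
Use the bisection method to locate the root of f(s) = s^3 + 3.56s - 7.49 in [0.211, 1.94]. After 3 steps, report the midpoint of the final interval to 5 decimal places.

f(0.211000) = -6.729446, f(1.940000) = 6.717784 (opposite signs)
step 1: m = 1.075500, f(m) = -2.417189 < 0 → root in [1.075500, 1.940000]
step 2: m = 1.507750, f(m) = 1.305173 > 0 → root in [1.075500, 1.507750]
step 3: m = 1.291625, f(m) = -0.737003 < 0 → root in [1.291625, 1.507750]
Midpoint of [1.291625, 1.507750] = 1.399687

1.39969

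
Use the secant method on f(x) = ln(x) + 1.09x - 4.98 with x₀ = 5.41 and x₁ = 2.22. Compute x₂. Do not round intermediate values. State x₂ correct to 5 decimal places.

f(x_0) = 2.605149, f(x_1) = -1.762693
x_2 = 2.220000 - (-1.762693)·(2.220000 - 5.410000)/(-1.762693 - (2.605149)) = 3.507361; f(x_2) = 0.097888

3.50736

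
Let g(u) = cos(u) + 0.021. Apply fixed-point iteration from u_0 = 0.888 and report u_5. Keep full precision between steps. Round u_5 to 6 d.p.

0.730631

u_1 = g(0.888000) = 0.651965
u_2 = g(0.651965) = 0.815893
u_3 = g(0.815893) = 0.706218
u_4 = g(0.706218) = 0.781822
u_5 = g(0.781822) = 0.730631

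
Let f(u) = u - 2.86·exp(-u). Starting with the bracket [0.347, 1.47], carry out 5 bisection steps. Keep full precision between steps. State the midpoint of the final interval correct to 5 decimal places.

f(0.347000) = -1.674463, f(1.470000) = 0.812413 (opposite signs)
step 1: m = 0.908500, f(m) = -0.244447 < 0 → root in [0.908500, 1.470000]
step 2: m = 1.189250, f(m) = 0.318524 > 0 → root in [0.908500, 1.189250]
step 3: m = 1.048875, f(m) = 0.046926 > 0 → root in [0.908500, 1.048875]
step 4: m = 0.978687, f(m) = -0.096112 < 0 → root in [0.978687, 1.048875]
step 5: m = 1.013781, f(m) = -0.023954 < 0 → root in [1.013781, 1.048875]
Midpoint of [1.013781, 1.048875] = 1.031328

1.03133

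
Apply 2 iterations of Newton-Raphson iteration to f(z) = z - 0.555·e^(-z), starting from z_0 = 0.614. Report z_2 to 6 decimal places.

0.379662

f'(z) = 1 + 0.555·e^(-z)
z_0 = 0.614000: f = 0.313644, f' = 1.300356 → z_1 = 0.614000 - (0.313644)/(1.300356) = 0.372801
z_1 = 0.372801: f = -0.009484, f' = 1.382285 → z_2 = 0.372801 - (-0.009484)/(1.382285) = 0.379662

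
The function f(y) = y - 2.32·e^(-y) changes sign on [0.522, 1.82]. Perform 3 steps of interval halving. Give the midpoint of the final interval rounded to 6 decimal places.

0.927625

f(0.522000) = -0.854532, f(1.820000) = 1.444100 (opposite signs)
step 1: m = 1.171000, f(m) = 0.451668 > 0 → root in [0.522000, 1.171000]
step 2: m = 0.846500, f(m) = -0.148579 < 0 → root in [0.846500, 1.171000]
step 3: m = 1.008750, f(m) = 0.162705 > 0 → root in [0.846500, 1.008750]
Midpoint of [0.846500, 1.008750] = 0.927625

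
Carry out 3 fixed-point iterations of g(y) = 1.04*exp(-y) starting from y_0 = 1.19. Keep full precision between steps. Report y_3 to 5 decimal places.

y_1 = g(1.190000) = 0.316390
y_2 = g(0.316390) = 0.757926
y_3 = g(0.757926) = 0.487383

0.48738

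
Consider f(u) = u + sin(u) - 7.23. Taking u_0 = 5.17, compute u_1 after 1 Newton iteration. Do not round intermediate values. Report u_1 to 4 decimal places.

7.2210

f'(u) = 1 + cos(u)
u_0 = 5.170000: f = -2.957111, f' = 1.441806 → u_1 = 5.170000 - (-2.957111)/(1.441806) = 7.220976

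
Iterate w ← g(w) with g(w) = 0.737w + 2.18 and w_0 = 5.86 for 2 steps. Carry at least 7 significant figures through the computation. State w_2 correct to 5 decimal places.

6.96963

w_1 = g(5.860000) = 6.498820
w_2 = g(6.498820) = 6.969630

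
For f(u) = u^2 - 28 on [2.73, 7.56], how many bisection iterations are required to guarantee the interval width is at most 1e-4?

Initial width b − a = 7.56 − 2.73 = 4.830000.
After n steps the width is (b−a)/2^n; need (b−a)/2^n ≤ 1e-4.
So n ≥ log₂(4.830000/1e-4) = log₂(48300.0000) ≈ 15.5597.
Hence n = 16.

16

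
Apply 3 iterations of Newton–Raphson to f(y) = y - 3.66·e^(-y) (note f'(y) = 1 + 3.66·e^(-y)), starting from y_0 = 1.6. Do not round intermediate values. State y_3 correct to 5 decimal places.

1.15412

Newton update: y ← y − f(y)/f'(y).
y_0 = 1.600000: f = 0.861059, f' = 1.738941 → y_1 = 1.600000 - (0.861059)/(1.738941) = 1.104837
y_1 = 1.104837: f = -0.107592, f' = 2.212429 → y_2 = 1.104837 - (-0.107592)/(2.212429) = 1.153468
y_2 = 1.153468: f = -0.001411, f' = 2.154879 → y_3 = 1.153468 - (-0.001411)/(2.154879) = 1.154123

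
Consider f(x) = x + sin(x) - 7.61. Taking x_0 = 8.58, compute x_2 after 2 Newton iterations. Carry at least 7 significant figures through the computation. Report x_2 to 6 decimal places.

f'(x) = 1 + cos(x)
x_0 = 8.580000: f = 1.717824, f' = 0.336103 → x_1 = 8.580000 - (1.717824)/(0.336103) = 3.468991
x_1 = 3.468991: f = -4.462590, f' = 0.053118 → x_2 = 3.468991 - (-4.462590)/(0.053118) = 87.482085

87.482085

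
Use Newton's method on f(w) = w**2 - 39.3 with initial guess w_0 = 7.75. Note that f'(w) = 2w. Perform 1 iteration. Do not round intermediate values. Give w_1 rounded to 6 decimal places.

w_0 = 7.750000: f = 20.762500, f' = 15.500000 → w_1 = 7.750000 - (20.762500)/(15.500000) = 6.410484

6.410484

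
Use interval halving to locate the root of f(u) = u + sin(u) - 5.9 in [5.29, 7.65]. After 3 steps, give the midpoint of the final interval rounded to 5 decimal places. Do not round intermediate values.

f(5.290000) = -1.447769, f(7.650000) = 2.729268 (opposite signs)
step 1: m = 6.470000, f(m) = 0.755730 > 0 → root in [5.290000, 6.470000]
step 2: m = 5.880000, f(m) = -0.412350 < 0 → root in [5.880000, 6.470000]
step 3: m = 6.175000, f(m) = 0.167026 > 0 → root in [5.880000, 6.175000]
Midpoint of [5.880000, 6.175000] = 6.027500

6.02750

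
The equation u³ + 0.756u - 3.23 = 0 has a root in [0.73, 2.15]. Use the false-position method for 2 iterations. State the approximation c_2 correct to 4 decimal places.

1.1898

False-position update: c = (a·f(b) − b·f(a))/(f(b) − f(a)); replace the endpoint whose sign matches f(c).
f(0.730000) = -2.289103, f(2.150000) = 8.333775
step 1: c = 1.035993, f(c) = -1.334877 < 0 → new bracket [1.035993, 2.150000]
step 2: c = 1.189795, f(c) = -0.646224 < 0 → new bracket [1.189795, 2.150000]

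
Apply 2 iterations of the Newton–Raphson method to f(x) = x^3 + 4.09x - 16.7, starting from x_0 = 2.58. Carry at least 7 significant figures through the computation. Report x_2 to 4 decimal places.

2.0348

Newton update: x ← x − f(x)/f'(x).
f'(x) = 3x^2 + 4.09
x_0 = 2.580000: f = 11.025712, f' = 24.059200 → x_1 = 2.580000 - (11.025712)/(24.059200) = 2.121726
x_1 = 2.121726: f = 1.529274, f' = 17.595160 → x_2 = 2.121726 - (1.529274)/(17.595160) = 2.034811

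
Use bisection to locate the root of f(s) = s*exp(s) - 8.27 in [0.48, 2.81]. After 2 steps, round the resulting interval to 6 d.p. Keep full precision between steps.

f(0.480000) = -7.494284, f(2.810000) = 38.403870 (opposite signs)
step 1: m = 1.645000, f(m) = 0.252761 > 0 → root in [0.480000, 1.645000]
step 2: m = 1.062500, f(m) = -5.195554 < 0 → root in [1.062500, 1.645000]

[1.062500, 1.645000]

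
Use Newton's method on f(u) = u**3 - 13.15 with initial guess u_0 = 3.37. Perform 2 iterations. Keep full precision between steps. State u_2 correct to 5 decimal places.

f'(u) = 3u**2
u_0 = 3.370000: f = 25.122753, f' = 34.070700 → u_1 = 3.370000 - (25.122753)/(34.070700) = 2.632629
u_1 = 2.632629: f = 5.096051, f' = 20.792203 → u_2 = 2.632629 - (5.096051)/(20.792203) = 2.387534

2.38753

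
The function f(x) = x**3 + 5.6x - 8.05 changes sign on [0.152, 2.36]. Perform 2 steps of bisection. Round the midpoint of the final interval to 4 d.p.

0.9800

f(0.152000) = -7.195288, f(2.360000) = 18.310256 (opposite signs)
step 1: m = 1.256000, f(m) = 0.964985 > 0 → root in [0.152000, 1.256000]
step 2: m = 0.704000, f(m) = -3.758686 < 0 → root in [0.704000, 1.256000]
Midpoint of [0.704000, 1.256000] = 0.980000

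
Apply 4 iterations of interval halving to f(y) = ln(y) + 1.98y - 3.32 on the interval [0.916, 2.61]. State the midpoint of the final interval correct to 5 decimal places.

1.49831

f(0.916000) = -1.594059, f(2.610000) = 2.807150 (opposite signs)
step 1: m = 1.763000, f(m) = 0.737757 > 0 → root in [0.916000, 1.763000]
step 2: m = 1.339500, f(m) = -0.375494 < 0 → root in [1.339500, 1.763000]
step 3: m = 1.551250, f(m) = 0.190536 > 0 → root in [1.339500, 1.551250]
step 4: m = 1.445375, f(m) = -0.089789 < 0 → root in [1.445375, 1.551250]
Midpoint of [1.445375, 1.551250] = 1.498312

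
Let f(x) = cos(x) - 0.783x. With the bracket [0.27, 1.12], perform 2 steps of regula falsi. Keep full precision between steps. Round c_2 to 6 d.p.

False-position update: c = (a·f(b) − b·f(a))/(f(b) − f(a)); replace the endpoint whose sign matches f(c).
f(0.270000) = 0.752361, f(1.120000) = -0.441278
step 1: c = 0.805763, f(c) = 0.061649 > 0 → new bracket [0.805763, 1.120000]
step 2: c = 0.844282, f(c) = 0.003195 > 0 → new bracket [0.844282, 1.120000]

0.844282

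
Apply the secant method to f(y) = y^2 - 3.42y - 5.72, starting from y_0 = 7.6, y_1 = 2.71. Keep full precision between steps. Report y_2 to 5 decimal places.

3.81945

Secant update: y_(k+1) = y_k − f(y_k)·(y_k − y_(k-1))/(f(y_k) − f(y_(k-1))).
f(y_0) = 26.048000, f(y_1) = -7.644100
y_2 = 2.710000 - (-7.644100)·(2.710000 - 7.600000)/(-7.644100 - (26.048000)) = 3.819448; f(y_2) = -4.194327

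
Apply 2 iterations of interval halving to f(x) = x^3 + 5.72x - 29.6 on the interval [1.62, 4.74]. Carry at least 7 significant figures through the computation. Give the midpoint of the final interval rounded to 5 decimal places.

f(1.620000) = -16.082072, f(4.740000) = 104.009224 (opposite signs)
step 1: m = 3.180000, f(m) = 20.747032 > 0 → root in [1.620000, 3.180000]
step 2: m = 2.400000, f(m) = -2.048000 < 0 → root in [2.400000, 3.180000]
Midpoint of [2.400000, 3.180000] = 2.790000

2.79000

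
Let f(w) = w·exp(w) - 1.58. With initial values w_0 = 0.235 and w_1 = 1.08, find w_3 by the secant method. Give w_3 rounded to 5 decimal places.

0.71471

f(w_0) = -1.282746, f(w_1) = 1.600254
w_2 = 1.080000 - (1.600254)·(1.080000 - 0.235000)/(1.600254 - (-1.282746)) = 0.610970; f(w_2) = -0.454461
w_3 = 0.610970 - (-0.454461)·(0.610970 - 1.080000)/(-0.454461 - (1.600254)) = 0.714710; f(w_3) = -0.119424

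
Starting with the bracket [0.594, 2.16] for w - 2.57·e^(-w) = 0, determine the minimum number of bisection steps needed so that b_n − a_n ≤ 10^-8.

28

Initial width b − a = 2.16 − 0.594 = 1.566000.
After n steps the width is (b−a)/2^n; need (b−a)/2^n ≤ 10^-8.
So n ≥ log₂(1.566000/10^-8) = log₂(156600000.0000) ≈ 27.2225.
Hence n = 28.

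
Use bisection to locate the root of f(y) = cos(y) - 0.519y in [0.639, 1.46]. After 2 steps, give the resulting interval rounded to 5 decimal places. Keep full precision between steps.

[0.84425, 1.04950]

f(0.639000) = 0.471052, f(1.460000) = -0.647170 (opposite signs)
step 1: m = 1.049500, f(m) = -0.046686 < 0 → root in [0.639000, 1.049500]
step 2: m = 0.844250, f(m) = 0.226126 > 0 → root in [0.844250, 1.049500]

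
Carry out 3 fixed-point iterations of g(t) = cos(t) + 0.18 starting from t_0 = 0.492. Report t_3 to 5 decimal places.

t_1 = g(0.492000) = 1.061390
t_2 = g(1.061390) = 0.667659
t_3 = g(0.667659) = 0.965273

0.96527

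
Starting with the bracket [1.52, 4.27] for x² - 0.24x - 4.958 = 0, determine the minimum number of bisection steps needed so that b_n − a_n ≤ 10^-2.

9

Initial width b − a = 4.27 − 1.52 = 2.750000.
After n steps the width is (b−a)/2^n; need (b−a)/2^n ≤ 10^-2.
So n ≥ log₂(2.750000/10^-2) = log₂(275.0000) ≈ 8.1033.
Hence n = 9.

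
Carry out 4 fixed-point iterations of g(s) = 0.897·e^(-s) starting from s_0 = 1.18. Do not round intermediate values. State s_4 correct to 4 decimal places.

0.5697

s_1 = g(1.180000) = 0.275629
s_2 = g(0.275629) = 0.680908
s_3 = g(0.680908) = 0.454023
s_4 = g(0.454023) = 0.569656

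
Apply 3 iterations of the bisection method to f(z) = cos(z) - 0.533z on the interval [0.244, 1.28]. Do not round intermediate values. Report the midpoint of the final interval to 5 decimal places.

f(0.244000) = 0.840327, f(1.280000) = -0.395525 (opposite signs)
step 1: m = 0.762000, f(m) = 0.317311 > 0 → root in [0.762000, 1.280000]
step 2: m = 1.021000, f(m) = -0.021679 < 0 → root in [0.762000, 1.021000]
step 3: m = 0.891500, f(m) = 0.153076 > 0 → root in [0.891500, 1.021000]
Midpoint of [0.891500, 1.021000] = 0.956250

0.95625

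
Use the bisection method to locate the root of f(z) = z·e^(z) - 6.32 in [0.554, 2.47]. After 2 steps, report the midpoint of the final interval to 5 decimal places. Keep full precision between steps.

1.27250

f(0.554000) = -5.355929, f(2.470000) = 22.881444 (opposite signs)
step 1: m = 1.512000, f(m) = 0.538119 > 0 → root in [0.554000, 1.512000]
step 2: m = 1.033000, f(m) = -3.417805 < 0 → root in [1.033000, 1.512000]
Midpoint of [1.033000, 1.512000] = 1.272500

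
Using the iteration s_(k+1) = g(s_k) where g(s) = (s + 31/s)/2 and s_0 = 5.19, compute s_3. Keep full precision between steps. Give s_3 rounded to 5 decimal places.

5.56776

s_1 = g(5.190000) = 5.581513
s_2 = g(5.581513) = 5.567781
s_3 = g(5.567781) = 5.567764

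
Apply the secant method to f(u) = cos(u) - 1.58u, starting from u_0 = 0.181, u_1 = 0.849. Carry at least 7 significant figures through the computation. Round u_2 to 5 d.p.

f(u_0) = 0.697684, f(u_1) = -0.680686
u_2 = 0.849000 - (-0.680686)·(0.849000 - 0.181000)/(-0.680686 - (0.697684)) = 0.519119; f(u_2) = 0.048049

0.51912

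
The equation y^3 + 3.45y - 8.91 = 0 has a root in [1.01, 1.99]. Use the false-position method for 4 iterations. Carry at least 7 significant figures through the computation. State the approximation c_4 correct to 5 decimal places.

f(1.010000) = -4.395199, f(1.990000) = 5.836099
step 1: c = 1.430992, f(c) = -1.042780 < 0 → new bracket [1.430992, 1.990000]
step 2: c = 1.515733, f(c) = -0.198406 < 0 → new bracket [1.515733, 1.990000]
step 3: c = 1.531326, f(c) = -0.036026 < 0 → new bracket [1.531326, 1.990000]
step 4: c = 1.534140, f(c) = -0.006485 < 0 → new bracket [1.534140, 1.990000]

1.53414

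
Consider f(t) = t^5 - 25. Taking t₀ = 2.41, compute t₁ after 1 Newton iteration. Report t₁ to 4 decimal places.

2.0762

f'(t) = 5t⁴
t_0 = 2.410000: f = 56.299002, f' = 168.670128 → t_1 = 2.410000 - (56.299002)/(168.670128) = 2.076218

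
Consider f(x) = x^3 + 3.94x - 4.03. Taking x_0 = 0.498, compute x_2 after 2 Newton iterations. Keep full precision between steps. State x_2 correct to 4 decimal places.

f'(x) = 3x^2 + 3.94
x_0 = 0.498000: f = -1.944374, f' = 4.684012 → x_1 = 0.498000 - (-1.944374)/(4.684012) = 0.913109
x_1 = 0.913109: f = 0.328968, f' = 6.441302 → x_2 = 0.913109 - (0.328968)/(6.441302) = 0.862037

0.8620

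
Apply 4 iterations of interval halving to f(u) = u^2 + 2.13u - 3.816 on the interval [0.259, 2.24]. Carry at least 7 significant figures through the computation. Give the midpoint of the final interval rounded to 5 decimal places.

1.18759

f(0.259000) = -3.197249, f(2.240000) = 5.972800 (opposite signs)
step 1: m = 1.249500, f(m) = 0.406685 > 0 → root in [0.259000, 1.249500]
step 2: m = 0.754250, f(m) = -1.640554 < 0 → root in [0.754250, 1.249500]
step 3: m = 1.001875, f(m) = -0.678253 < 0 → root in [1.001875, 1.249500]
step 4: m = 1.125688, f(m) = -0.151113 < 0 → root in [1.125688, 1.249500]
Midpoint of [1.125688, 1.249500] = 1.187594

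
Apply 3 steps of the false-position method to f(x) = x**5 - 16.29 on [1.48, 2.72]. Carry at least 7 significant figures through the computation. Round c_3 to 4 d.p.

False-position update: c = (a·f(b) − b·f(a))/(f(b) − f(a)); replace the endpoint whose sign matches f(c).
f(1.480000) = -9.189179, f(2.720000) = 132.592797
step 1: c = 1.560367, f(c) = -7.040171 < 0 → new bracket [1.560367, 2.720000]
step 2: c = 1.618835, f(c) = -5.172365 < 0 → new bracket [1.618835, 2.720000]
step 3: c = 1.660178, f(c) = -3.678324 < 0 → new bracket [1.660178, 2.720000]

1.6602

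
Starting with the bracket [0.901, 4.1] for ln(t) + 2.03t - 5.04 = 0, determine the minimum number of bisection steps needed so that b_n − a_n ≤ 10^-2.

Initial width b − a = 4.1 − 0.901 = 3.199000.
After n steps the width is (b−a)/2^n; need (b−a)/2^n ≤ 10^-2.
So n ≥ log₂(3.199000/10^-2) = log₂(319.9000) ≈ 8.3215.
Hence n = 9.

9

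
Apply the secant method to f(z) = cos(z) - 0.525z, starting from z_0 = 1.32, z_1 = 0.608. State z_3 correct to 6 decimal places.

Secant update: z_(k+1) = z_k − f(z_k)·(z_k − z_(k-1))/(f(z_k) − f(z_(k-1))).
f(z_0) = -0.444825, f(z_1) = 0.501592
z_2 = 0.608000 - (0.501592)·(0.608000 - 1.320000)/(0.501592 - (-0.444825)) = 0.985353; f(z_2) = 0.035258
z_3 = 0.985353 - (0.035258)·(0.985353 - 0.608000)/(0.035258 - (0.501592)) = 1.013884; f(z_3) = -0.003721

1.013884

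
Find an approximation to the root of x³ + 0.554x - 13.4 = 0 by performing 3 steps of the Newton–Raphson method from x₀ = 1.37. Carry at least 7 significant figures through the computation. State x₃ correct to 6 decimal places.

f'(x) = 3x² + 0.554
x_0 = 1.370000: f = -10.069667, f' = 6.184700 → x_1 = 1.370000 - (-10.069667)/(6.184700) = 2.998158
x_1 = 2.998158: f = 15.211268, f' = 27.520849 → x_2 = 2.998158 - (15.211268)/(27.520849) = 2.445440
x_2 = 2.445440: f = 2.578932, f' = 18.494526 → x_3 = 2.445440 - (2.578932)/(18.494526) = 2.305997

2.305997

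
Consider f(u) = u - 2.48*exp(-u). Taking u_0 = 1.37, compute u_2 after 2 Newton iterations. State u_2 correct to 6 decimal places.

0.954295

f'(u) = 1 + 2.48*exp(-u)
u_0 = 1.370000: f = 0.739815, f' = 1.630185 → u_1 = 1.370000 - (0.739815)/(1.630185) = 0.916178
u_1 = 0.916178: f = -0.075935, f' = 1.992112 → u_2 = 0.916178 - (-0.075935)/(1.992112) = 0.954295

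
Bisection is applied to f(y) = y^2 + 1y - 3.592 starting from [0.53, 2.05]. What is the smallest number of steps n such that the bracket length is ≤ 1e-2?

8

Initial width b − a = 2.05 − 0.53 = 1.520000.
After n steps the width is (b−a)/2^n; need (b−a)/2^n ≤ 1e-2.
So n ≥ log₂(1.520000/1e-2) = log₂(152.0000) ≈ 7.2479.
Hence n = 8.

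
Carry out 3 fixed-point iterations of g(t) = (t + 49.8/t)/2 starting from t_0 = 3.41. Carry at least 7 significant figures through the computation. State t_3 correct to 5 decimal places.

t_1 = g(3.410000) = 9.007053
t_2 = g(9.007053) = 7.268027
t_3 = g(7.268027) = 7.059978

7.05998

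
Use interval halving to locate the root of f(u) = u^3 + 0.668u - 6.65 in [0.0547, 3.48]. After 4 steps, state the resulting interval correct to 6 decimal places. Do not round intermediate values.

f(0.054700) = -6.613297, f(3.480000) = 37.818832 (opposite signs)
step 1: m = 1.767350, f(m) = 0.050954 > 0 → root in [0.054700, 1.767350]
step 2: m = 0.911025, f(m) = -5.285315 < 0 → root in [0.911025, 1.767350]
step 3: m = 1.339187, f(m) = -3.353693 < 0 → root in [1.339187, 1.767350]
step 4: m = 1.553269, f(m) = -1.864932 < 0 → root in [1.553269, 1.767350]

[1.553269, 1.767350]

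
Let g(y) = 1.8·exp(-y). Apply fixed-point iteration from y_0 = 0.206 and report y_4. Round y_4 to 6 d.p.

y_1 = g(0.206000) = 1.464900
y_2 = g(1.464900) = 0.415982
y_3 = g(0.415982) = 1.187446
y_4 = g(1.187446) = 0.548999

0.548999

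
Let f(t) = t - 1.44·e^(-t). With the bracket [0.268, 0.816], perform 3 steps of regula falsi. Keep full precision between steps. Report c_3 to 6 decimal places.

0.708905

f(0.268000) = -0.833467, f(0.816000) = 0.179236
step 1: c = 0.719011, f(c) = 0.017393 > 0 → new bracket [0.268000, 0.719011]
step 2: c = 0.709791, f(c) = 0.001675 > 0 → new bracket [0.268000, 0.709791]
step 3: c = 0.708905, f(c) = 0.000161 > 0 → new bracket [0.268000, 0.708905]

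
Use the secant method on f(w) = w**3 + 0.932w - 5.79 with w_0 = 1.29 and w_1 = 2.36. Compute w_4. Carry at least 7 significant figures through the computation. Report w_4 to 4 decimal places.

f(w_0) = -2.441031, f(w_1) = 9.553776
w_2 = 2.360000 - (9.553776)·(2.360000 - 1.290000)/(9.553776 - (-2.441031)) = 1.507753; f(w_2) = -0.957172
w_3 = 1.507753 - (-0.957172)·(1.507753 - 2.360000)/(-0.957172 - (9.553776)) = 1.585362; f(w_3) = -0.327836
w_4 = 1.585362 - (-0.327836)·(1.585362 - 1.507753)/(-0.327836 - (-0.957172)) = 1.625791; f(w_4) = 0.022519

1.6258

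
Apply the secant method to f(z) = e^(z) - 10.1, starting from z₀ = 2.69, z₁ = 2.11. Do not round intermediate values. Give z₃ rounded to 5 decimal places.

Secant update: z_(k+1) = z_k − f(z_k)·(z_k − z_(k-1))/(f(z_k) − f(z_(k-1))).
f(z_0) = 4.631676, f(z_1) = -1.851759
z_2 = 2.110000 - (-1.851759)·(2.110000 - 2.690000)/(-1.851759 - (4.631676)) = 2.275656; f(z_2) = -0.365697
z_3 = 2.275656 - (-0.365697)·(2.275656 - 2.110000)/(-0.365697 - (-1.851759)) = 2.316421; f(z_3) = 0.039325

2.31642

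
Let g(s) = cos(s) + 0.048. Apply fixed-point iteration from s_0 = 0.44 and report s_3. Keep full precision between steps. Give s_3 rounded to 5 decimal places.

0.85753

s_1 = g(0.440000) = 0.952752
s_2 = g(0.952752) = 0.627443
s_3 = g(0.627443) = 0.857532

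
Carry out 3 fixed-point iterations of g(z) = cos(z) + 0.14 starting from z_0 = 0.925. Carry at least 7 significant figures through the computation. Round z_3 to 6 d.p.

z_1 = g(0.925000) = 0.741835
z_2 = g(0.741835) = 0.877230
z_3 = g(0.877230) = 0.779283

0.779283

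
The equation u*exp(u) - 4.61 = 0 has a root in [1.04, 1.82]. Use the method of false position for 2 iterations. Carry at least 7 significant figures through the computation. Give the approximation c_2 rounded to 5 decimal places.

False-position update: c = (a·f(b) − b·f(a))/(f(b) − f(a)); replace the endpoint whose sign matches f(c).
f(1.040000) = -1.667614, f(1.820000) = 6.622782
step 1: c = 1.196897, f(c) = -0.648473 < 0 → new bracket [1.196897, 1.820000]
step 2: c = 1.252467, f(c) = -0.227660 < 0 → new bracket [1.252467, 1.820000]

1.25247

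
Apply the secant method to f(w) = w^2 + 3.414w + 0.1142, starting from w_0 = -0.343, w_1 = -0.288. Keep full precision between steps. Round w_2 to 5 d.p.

-0.00554

Secant update: w_(k+1) = w_k − f(w_k)·(w_k − w_(k-1))/(f(w_k) − f(w_(k-1))).
f(w_0) = -0.939153, f(w_1) = -0.786088
w_2 = -0.288000 - (-0.786088)·(-0.288000 - -0.343000)/(-0.786088 - (-0.939153)) = -0.005539; f(w_2) = 0.095319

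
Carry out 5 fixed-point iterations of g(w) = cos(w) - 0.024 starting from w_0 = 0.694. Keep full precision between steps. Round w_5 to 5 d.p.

w_1 = g(0.694000) = 0.744694
w_2 = g(0.744694) = 0.711296
w_3 = g(0.711296) = 0.733517
w_4 = g(0.733517) = 0.718825
w_5 = g(0.718825) = 0.728580

0.72858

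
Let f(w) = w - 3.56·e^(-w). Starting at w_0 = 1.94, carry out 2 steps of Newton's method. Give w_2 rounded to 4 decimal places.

1.1337

Newton update: w ← w − f(w)/f'(w).
f'(w) = 1 + 3.56·e^(-w)
w_0 = 1.940000: f = 1.428414, f' = 1.511586 → w_1 = 1.940000 - (1.428414)/(1.511586) = 0.995023
w_1 = 0.995023: f = -0.321162, f' = 2.316185 → w_2 = 0.995023 - (-0.321162)/(2.316185) = 1.133683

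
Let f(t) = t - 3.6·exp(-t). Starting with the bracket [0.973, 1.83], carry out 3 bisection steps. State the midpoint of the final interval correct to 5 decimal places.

1.13369

f(0.973000) = -0.387611, f(1.830000) = 1.252511 (opposite signs)
step 1: m = 1.401500, f(m) = 0.515082 > 0 → root in [0.973000, 1.401500]
step 2: m = 1.187250, f(m) = 0.089038 > 0 → root in [0.973000, 1.187250]
step 3: m = 1.080125, f(m) = -0.142266 < 0 → root in [1.080125, 1.187250]
Midpoint of [1.080125, 1.187250] = 1.133687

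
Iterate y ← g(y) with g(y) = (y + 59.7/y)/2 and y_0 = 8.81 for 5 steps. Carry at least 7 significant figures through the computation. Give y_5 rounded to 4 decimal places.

7.7266

y_1 = g(8.810000) = 7.793195
y_2 = g(7.793195) = 7.726862
y_3 = g(7.726862) = 7.726578
y_4 = g(7.726578) = 7.726578
y_5 = g(7.726578) = 7.726578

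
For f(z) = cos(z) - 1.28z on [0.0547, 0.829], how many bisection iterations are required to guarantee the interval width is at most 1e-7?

23

Initial width b − a = 0.829 − 0.0547 = 0.774300.
After n steps the width is (b−a)/2^n; need (b−a)/2^n ≤ 1e-7.
So n ≥ log₂(0.774300/1e-7) = log₂(7743000.0000) ≈ 22.8845.
Hence n = 23.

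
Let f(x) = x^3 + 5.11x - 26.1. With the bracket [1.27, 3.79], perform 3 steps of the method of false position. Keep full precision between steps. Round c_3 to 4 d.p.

f(1.270000) = -17.561917, f(3.790000) = 47.706839
step 1: c = 1.948058, f(c) = -8.752673 < 0 → new bracket [1.948058, 3.790000]
step 2: c = 2.233607, f(c) = -3.542810 < 0 → new bracket [2.233607, 3.790000]
step 3: c = 2.341198, f(c) = -1.303891 < 0 → new bracket [2.341198, 3.790000]

2.3412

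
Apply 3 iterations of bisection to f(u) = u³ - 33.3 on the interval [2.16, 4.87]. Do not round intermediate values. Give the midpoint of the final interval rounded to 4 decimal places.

3.3456

f(2.160000) = -23.222304, f(4.870000) = 82.201303 (opposite signs)
step 1: m = 3.515000, f(m) = 10.128616 > 0 → root in [2.160000, 3.515000]
step 2: m = 2.837500, f(m) = -10.454135 < 0 → root in [2.837500, 3.515000]
step 3: m = 3.176250, f(m) = -1.256198 < 0 → root in [3.176250, 3.515000]
Midpoint of [3.176250, 3.515000] = 3.345625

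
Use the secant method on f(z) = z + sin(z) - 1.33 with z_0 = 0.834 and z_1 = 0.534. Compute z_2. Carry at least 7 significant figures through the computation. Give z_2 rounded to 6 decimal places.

0.695961

f(z_0) = 0.244625, f(z_1) = -0.287019
z_2 = 0.534000 - (-0.287019)·(0.534000 - 0.834000)/(-0.287019 - (0.244625)) = 0.695961; f(z_2) = 0.007085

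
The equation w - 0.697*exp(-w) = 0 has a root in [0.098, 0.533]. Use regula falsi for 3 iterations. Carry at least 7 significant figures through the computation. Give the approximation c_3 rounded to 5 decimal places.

0.44616

f(0.098000) = -0.533934, f(0.533000) = 0.123971
step 1: c = 0.451032, f(c) = 0.007063 > 0 → new bracket [0.098000, 0.451032]
step 2: c = 0.446423, f(c) = 0.000403 > 0 → new bracket [0.098000, 0.446423]
step 3: c = 0.446160, f(c) = 0.000023 > 0 → new bracket [0.098000, 0.446160]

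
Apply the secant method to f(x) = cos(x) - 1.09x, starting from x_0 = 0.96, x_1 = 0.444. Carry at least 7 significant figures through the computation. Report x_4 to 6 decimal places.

0.701059

Secant update: x_(k+1) = x_k − f(x_k)·(x_k − x_(k-1))/(f(x_k) − f(x_(k-1))).
f(x_0) = -0.472880, f(x_1) = 0.419081
x_2 = 0.444000 - (0.419081)·(0.444000 - 0.960000)/(0.419081 - (-0.472880)) = 0.686439; f(x_2) = 0.025290
x_3 = 0.686439 - (0.025290)·(0.686439 - 0.444000)/(0.025290 - (0.419081)) = 0.702008; f(x_3) = -0.001643
x_4 = 0.702008 - (-0.001643)·(0.702008 - 0.686439)/(-0.001643 - (0.025290)) = 0.701059; f(x_4) = 0.000005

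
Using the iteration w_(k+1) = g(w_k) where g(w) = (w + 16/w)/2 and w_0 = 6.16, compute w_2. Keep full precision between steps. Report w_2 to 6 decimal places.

4.016376

w_1 = g(6.160000) = 4.378701
w_2 = g(4.378701) = 4.016376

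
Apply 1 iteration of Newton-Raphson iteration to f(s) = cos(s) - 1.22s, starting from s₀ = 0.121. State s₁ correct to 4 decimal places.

0.7513

Newton update: s ← s − f(s)/f'(s).
f'(s) = -sin(s) - 1.22
s_0 = 0.121000: f = 0.845068, f' = -1.340705 → s_1 = 0.121000 - (0.845068)/(-1.340705) = 0.751316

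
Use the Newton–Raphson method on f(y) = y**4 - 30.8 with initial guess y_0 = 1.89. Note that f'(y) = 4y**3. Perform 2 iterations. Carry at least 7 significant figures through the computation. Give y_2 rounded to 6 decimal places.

Newton update: y ← y − f(y)/f'(y).
y_0 = 1.890000: f = -18.040102, f' = 27.005076 → y_1 = 1.890000 - (-18.040102)/(27.005076) = 2.558026
y_1 = 2.558026: f = 12.017375, f' = 66.953767 → y_2 = 2.558026 - (12.017375)/(66.953767) = 2.378539

2.378539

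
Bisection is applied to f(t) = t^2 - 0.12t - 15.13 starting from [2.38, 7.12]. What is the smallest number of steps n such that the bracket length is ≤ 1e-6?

23

Initial width b − a = 7.12 − 2.38 = 4.740000.
After n steps the width is (b−a)/2^n; need (b−a)/2^n ≤ 1e-6.
So n ≥ log₂(4.740000/1e-6) = log₂(4740000.0000) ≈ 22.1765.
Hence n = 23.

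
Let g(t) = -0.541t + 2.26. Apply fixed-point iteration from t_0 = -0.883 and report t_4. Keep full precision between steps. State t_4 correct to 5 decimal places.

1.26531

t_1 = g(-0.883000) = 2.737703
t_2 = g(2.737703) = 0.778903
t_3 = g(0.778903) = 1.838614
t_4 = g(1.838614) = 1.265310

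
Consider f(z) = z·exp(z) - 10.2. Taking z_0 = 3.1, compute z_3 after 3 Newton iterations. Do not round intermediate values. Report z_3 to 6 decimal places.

f'(z) = (z + 1)·exp(z)
z_0 = 3.100000: f = 58.613649, f' = 91.011600 → z_1 = 3.100000 - (58.613649)/(91.011600) = 2.455976
z_1 = 2.455976: f = 18.431294, f' = 40.289101 → z_2 = 2.455976 - (18.431294)/(40.289101) = 1.998500
z_2 = 1.998500: f = 4.544897, f' = 22.122879 → z_3 = 1.998500 - (4.544897)/(22.122879) = 1.793061

1.793061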